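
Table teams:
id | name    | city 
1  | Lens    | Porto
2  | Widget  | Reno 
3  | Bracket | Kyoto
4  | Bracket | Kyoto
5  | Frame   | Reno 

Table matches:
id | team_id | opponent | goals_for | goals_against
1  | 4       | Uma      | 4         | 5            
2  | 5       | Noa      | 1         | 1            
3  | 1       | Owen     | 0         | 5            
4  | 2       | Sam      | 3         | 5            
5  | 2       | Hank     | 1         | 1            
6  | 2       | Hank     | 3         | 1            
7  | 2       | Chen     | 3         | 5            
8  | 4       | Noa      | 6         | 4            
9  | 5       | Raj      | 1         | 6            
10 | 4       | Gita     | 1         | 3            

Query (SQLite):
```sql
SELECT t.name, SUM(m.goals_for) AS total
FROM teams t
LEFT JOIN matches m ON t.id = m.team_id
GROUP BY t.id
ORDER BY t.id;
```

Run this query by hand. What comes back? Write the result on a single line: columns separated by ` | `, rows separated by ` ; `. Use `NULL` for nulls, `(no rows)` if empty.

LEFT JOIN keeps every teams row; unmatched ones get NULL for matches columns.
Group by teams.id and compute SUM(m.goals_for). SUM over an all-NULL group is NULL.
  1: ids {3} → SUM(m.goals_for)=0
  2: ids {4, 5, 6, 7} → SUM(m.goals_for)=10
  3: ids {—} → SUM(m.goals_for)=NULL
  4: ids {1, 8, 10} → SUM(m.goals_for)=11
  5: ids {2, 9} → SUM(m.goals_for)=2

Lens | 0 ; Widget | 10 ; Bracket | NULL ; Bracket | 11 ; Frame | 2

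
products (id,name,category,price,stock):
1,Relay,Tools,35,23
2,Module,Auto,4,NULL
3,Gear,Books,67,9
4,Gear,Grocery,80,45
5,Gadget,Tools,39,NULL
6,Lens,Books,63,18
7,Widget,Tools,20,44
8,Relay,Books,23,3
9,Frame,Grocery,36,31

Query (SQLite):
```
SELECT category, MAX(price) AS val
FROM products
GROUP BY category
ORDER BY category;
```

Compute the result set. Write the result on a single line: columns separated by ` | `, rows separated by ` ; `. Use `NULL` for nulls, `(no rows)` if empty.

Auto | 4 ; Books | 67 ; Grocery | 80 ; Tools | 39

Partition products by category; compute MAX(price) within each group.
  Auto: ids {2} → MAX(price)=4
  Books: ids {3, 6, 8} → MAX(price)=67
  Grocery: ids {4, 9} → MAX(price)=80
  Tools: ids {1, 5, 7} → MAX(price)=39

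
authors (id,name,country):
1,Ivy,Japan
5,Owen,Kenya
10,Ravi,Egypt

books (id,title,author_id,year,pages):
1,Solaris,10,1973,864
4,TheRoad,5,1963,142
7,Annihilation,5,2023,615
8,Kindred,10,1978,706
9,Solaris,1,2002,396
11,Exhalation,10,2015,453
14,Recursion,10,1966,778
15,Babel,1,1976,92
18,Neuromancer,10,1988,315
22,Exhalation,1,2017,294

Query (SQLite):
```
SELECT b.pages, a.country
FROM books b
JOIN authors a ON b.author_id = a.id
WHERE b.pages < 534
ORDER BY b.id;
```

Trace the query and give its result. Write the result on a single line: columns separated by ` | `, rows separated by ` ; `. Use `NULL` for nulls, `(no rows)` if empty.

Each books row matches the authors row where author_id = authors.id.
Then keep rows with b.pages < 534.

142 | Kenya ; 396 | Japan ; 453 | Egypt ; 92 | Japan ; 315 | Egypt ; 294 | Japan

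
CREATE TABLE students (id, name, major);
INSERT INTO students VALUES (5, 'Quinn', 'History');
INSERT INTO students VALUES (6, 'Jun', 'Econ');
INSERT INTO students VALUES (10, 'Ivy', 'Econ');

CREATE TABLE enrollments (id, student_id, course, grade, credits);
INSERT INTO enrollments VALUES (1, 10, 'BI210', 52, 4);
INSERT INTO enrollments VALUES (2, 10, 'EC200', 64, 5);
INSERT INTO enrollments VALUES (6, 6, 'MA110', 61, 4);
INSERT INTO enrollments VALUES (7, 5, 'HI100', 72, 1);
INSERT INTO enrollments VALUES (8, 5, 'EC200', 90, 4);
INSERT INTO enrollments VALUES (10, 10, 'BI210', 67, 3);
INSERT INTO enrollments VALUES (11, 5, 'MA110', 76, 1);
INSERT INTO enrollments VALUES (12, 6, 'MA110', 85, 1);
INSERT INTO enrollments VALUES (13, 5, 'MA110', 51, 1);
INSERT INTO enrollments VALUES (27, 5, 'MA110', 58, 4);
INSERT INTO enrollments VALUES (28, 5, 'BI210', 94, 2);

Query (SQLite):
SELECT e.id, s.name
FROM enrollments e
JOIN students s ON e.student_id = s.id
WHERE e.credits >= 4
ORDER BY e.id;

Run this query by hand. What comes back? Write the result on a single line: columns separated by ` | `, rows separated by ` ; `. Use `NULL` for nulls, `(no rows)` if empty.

1 | Ivy ; 2 | Ivy ; 6 | Jun ; 8 | Quinn ; 27 | Quinn

Each enrollments row matches the students row where student_id = students.id.
Then keep rows with e.credits >= 4.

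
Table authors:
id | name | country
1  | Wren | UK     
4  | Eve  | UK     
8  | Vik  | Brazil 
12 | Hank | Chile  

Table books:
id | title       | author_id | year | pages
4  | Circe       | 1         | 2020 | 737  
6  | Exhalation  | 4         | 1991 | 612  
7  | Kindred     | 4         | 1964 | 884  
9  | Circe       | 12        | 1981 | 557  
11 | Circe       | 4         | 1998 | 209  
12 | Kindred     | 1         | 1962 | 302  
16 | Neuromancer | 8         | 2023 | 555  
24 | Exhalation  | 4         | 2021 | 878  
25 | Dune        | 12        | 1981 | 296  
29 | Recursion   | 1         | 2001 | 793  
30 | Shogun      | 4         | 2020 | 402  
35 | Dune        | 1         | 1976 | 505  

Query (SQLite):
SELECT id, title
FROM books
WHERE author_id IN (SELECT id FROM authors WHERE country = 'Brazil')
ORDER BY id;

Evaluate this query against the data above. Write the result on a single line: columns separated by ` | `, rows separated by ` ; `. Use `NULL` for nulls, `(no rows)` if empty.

16 | Neuromancer

Inner query: authors.id where country = 'Brazil'.
Outer: keep books rows whose author_id is in that set.
Inner query → {8}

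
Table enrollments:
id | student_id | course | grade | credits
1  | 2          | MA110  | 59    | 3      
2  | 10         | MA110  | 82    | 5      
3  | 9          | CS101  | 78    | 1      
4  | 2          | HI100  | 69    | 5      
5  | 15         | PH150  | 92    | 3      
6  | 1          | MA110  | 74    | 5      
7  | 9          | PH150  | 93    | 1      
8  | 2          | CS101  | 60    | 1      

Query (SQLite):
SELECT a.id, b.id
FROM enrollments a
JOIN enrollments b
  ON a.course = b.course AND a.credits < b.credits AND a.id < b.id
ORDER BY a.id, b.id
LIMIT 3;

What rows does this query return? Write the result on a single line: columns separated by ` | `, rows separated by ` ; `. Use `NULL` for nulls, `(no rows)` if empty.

1 | 2 ; 1 | 6

Pairs (a,b) with same course, a.credits < b.credits, a.id < b.id.
course groups: CS101:{3,8} HI100:{4} MA110:{1,2,6} PH150:{5,7}
Ordered by (a.id, b.id); first 3.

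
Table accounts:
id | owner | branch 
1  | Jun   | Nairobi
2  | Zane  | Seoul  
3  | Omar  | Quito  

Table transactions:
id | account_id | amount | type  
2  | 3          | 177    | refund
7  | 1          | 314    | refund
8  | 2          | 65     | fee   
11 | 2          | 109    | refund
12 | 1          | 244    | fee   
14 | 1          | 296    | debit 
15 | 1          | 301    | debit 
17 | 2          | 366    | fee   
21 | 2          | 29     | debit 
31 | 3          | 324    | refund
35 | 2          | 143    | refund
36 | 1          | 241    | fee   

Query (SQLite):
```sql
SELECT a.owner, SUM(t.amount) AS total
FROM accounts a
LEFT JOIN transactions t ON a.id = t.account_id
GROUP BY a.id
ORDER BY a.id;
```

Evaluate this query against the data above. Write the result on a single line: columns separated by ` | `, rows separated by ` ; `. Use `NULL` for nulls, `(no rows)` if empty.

Jun | 1396 ; Zane | 712 ; Omar | 501

LEFT JOIN keeps every accounts row; unmatched ones get NULL for transactions columns.
Group by accounts.id and compute SUM(t.amount). SUM over an all-NULL group is NULL.
  1: ids {7, 12, 14, 15, 36} → SUM(t.amount)=1396
  2: ids {8, 11, 17, 21, 35} → SUM(t.amount)=712
  3: ids {2, 31} → SUM(t.amount)=501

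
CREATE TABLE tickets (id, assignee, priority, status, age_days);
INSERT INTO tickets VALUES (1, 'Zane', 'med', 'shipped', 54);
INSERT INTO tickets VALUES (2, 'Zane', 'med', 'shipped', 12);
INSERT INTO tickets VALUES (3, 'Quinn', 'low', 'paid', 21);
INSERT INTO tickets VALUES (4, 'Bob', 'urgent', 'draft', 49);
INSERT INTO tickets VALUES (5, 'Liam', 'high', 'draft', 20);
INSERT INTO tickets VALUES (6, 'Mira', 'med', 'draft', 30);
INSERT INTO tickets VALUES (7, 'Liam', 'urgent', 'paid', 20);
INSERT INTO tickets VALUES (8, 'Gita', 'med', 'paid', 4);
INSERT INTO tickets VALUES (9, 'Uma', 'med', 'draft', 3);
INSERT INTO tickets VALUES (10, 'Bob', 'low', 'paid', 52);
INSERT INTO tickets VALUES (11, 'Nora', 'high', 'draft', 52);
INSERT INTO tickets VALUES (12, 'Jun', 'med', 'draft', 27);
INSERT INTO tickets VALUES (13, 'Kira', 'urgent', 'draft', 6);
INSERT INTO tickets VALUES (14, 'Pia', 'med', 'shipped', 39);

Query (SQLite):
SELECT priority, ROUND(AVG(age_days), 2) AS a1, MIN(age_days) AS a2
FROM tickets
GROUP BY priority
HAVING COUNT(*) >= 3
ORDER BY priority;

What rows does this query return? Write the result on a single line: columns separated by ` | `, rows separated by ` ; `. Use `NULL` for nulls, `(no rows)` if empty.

Group tickets by priority.
Per group compute: ROUND(AVG(age_days), 2), MIN(age_days).
HAVING: drop groups with fewer than 3 rows.
  high: ids {5, 11} → ROUND(AVG(age_days), 2)=36, MIN(age_days)=20
  low: ids {3, 10} → ROUND(AVG(age_days), 2)=36.5, MIN(age_days)=21
  med: ids {1, 2, 6, 8, 9, 12, 14} → ROUND(AVG(age_days), 2)=24.14, MIN(age_days)=3
  urgent: ids {4, 7, 13} → ROUND(AVG(age_days), 2)=25, MIN(age_days)=6

med | 24.14 | 3 ; urgent | 25 | 6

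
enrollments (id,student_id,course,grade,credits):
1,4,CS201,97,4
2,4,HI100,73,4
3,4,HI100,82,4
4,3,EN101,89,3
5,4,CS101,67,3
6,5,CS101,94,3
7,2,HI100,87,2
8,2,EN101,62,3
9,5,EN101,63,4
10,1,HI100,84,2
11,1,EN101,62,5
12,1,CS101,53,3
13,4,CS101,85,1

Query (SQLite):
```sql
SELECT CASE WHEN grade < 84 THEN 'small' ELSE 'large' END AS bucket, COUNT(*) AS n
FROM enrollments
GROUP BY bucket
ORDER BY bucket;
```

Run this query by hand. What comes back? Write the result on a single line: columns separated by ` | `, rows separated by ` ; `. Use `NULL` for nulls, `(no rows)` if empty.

Bucket rows by grade < 84 → 'small' else 'large'; count each bucket.

large | 6 ; small | 7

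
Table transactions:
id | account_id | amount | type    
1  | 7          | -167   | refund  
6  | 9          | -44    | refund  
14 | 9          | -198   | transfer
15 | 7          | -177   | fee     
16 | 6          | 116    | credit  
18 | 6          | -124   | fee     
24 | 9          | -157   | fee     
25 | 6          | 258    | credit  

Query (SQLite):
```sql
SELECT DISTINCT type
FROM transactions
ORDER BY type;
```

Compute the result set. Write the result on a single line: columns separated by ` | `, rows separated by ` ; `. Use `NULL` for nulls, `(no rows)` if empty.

credit ; fee ; refund ; transfer

Collect distinct type values from transactions.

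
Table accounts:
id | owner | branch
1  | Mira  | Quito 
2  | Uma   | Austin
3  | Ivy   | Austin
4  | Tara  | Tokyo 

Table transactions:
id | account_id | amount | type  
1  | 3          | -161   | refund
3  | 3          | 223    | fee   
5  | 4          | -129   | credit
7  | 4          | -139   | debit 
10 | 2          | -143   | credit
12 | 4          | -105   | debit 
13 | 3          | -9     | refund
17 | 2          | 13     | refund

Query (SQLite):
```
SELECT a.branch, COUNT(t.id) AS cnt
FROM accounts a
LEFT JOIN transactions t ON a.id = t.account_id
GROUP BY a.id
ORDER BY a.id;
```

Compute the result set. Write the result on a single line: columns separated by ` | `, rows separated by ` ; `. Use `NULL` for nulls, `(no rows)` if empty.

Quito | 0 ; Austin | 2 ; Austin | 3 ; Tokyo | 3

LEFT JOIN keeps every accounts row; unmatched ones get NULL for transactions columns.
Group by accounts.id and compute COUNT(t.id). COUNT(col) of an all-NULL group is 0.
  1: ids {—} → COUNT(t.id)=0
  2: ids {10, 17} → COUNT(t.id)=2
  3: ids {1, 3, 13} → COUNT(t.id)=3
  4: ids {5, 7, 12} → COUNT(t.id)=3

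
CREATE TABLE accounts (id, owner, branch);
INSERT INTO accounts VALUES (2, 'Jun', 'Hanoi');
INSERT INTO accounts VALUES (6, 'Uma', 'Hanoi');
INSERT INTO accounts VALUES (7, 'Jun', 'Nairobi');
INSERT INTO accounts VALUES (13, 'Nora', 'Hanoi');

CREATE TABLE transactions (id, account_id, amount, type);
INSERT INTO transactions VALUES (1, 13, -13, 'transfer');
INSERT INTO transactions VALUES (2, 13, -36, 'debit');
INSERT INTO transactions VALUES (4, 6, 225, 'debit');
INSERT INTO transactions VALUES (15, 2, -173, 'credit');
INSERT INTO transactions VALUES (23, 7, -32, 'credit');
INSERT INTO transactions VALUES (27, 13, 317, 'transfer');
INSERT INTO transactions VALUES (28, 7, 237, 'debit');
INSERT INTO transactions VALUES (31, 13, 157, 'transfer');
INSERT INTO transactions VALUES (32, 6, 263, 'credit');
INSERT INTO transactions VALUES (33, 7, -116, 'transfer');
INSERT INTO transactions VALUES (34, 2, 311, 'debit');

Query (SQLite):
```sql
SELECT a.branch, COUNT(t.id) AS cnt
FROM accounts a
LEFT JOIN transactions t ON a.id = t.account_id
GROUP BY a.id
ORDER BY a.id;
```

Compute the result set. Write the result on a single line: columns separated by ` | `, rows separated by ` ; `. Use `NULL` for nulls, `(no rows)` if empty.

LEFT JOIN keeps every accounts row; unmatched ones get NULL for transactions columns.
Group by accounts.id and compute COUNT(t.id). COUNT(col) of an all-NULL group is 0.
  2: ids {15, 34} → COUNT(t.id)=2
  6: ids {4, 32} → COUNT(t.id)=2
  7: ids {23, 28, 33} → COUNT(t.id)=3
  13: ids {1, 2, 27, 31} → COUNT(t.id)=4

Hanoi | 2 ; Hanoi | 2 ; Nairobi | 3 ; Hanoi | 4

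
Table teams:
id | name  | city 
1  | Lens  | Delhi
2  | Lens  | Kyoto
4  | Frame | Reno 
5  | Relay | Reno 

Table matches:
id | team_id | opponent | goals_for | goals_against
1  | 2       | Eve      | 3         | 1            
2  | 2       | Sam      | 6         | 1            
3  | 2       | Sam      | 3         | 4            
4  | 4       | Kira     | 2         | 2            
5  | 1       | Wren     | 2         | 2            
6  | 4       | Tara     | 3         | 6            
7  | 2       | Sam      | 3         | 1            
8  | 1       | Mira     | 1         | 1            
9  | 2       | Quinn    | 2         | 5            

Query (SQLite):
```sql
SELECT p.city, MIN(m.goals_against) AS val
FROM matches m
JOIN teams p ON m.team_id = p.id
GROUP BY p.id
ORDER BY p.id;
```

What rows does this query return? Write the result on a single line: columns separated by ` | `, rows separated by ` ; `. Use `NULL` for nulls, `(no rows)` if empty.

Join each matches row to its teams via team_id.
Group joined rows by teams.id; compute MIN(m.goals_against) per group.
  1: ids {5, 8} → MIN(m.goals_against)=1
  2: ids {1, 2, 3, 7, 9} → MIN(m.goals_against)=1
  4: ids {4, 6} → MIN(m.goals_against)=2

Delhi | 1 ; Kyoto | 1 ; Reno | 2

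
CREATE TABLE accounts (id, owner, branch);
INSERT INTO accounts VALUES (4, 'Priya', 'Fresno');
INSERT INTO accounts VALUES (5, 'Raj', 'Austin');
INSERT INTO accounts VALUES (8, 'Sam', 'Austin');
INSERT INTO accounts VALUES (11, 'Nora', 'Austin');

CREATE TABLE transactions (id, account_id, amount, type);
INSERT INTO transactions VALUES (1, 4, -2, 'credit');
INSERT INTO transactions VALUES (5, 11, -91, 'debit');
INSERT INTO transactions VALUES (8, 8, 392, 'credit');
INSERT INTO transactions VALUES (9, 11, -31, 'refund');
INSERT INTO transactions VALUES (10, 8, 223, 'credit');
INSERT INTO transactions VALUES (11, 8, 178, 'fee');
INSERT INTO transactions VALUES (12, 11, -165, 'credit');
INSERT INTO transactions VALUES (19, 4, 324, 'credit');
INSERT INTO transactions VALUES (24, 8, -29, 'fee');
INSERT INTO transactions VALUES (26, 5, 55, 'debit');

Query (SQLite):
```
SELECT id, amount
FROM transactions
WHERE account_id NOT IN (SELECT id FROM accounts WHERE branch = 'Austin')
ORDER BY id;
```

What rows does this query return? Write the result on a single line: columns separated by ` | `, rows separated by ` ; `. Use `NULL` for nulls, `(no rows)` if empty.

1 | -2 ; 19 | 324

Inner query: accounts.id where branch = 'Austin'.
Outer: keep transactions rows whose account_id is not in that set.
Inner query → {5, 8, 11}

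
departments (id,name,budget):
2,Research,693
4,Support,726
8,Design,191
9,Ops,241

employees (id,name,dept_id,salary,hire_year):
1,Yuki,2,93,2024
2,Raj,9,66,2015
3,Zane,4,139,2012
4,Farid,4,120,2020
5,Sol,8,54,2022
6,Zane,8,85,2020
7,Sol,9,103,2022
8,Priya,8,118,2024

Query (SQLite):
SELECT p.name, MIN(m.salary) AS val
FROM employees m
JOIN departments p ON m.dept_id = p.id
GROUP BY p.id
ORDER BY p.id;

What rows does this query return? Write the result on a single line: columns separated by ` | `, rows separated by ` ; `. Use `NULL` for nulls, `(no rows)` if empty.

Research | 93 ; Support | 120 ; Design | 54 ; Ops | 66

Join each employees row to its departments via dept_id.
Group joined rows by departments.id; compute MIN(m.salary) per group.
  2: ids {1} → MIN(m.salary)=93
  4: ids {3, 4} → MIN(m.salary)=120
  8: ids {5, 6, 8} → MIN(m.salary)=54
  9: ids {2, 7} → MIN(m.salary)=66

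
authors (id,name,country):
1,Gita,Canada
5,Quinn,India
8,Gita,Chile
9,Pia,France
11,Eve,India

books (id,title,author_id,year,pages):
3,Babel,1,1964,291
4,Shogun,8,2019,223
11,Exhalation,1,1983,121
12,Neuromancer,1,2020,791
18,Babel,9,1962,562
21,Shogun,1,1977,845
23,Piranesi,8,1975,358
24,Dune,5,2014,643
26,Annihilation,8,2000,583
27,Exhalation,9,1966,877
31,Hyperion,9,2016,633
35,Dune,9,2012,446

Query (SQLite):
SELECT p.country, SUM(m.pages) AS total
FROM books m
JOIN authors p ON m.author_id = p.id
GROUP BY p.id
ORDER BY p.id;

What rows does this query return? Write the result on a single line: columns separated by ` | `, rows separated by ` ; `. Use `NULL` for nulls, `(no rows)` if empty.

Canada | 2048 ; India | 643 ; Chile | 1164 ; France | 2518

Join each books row to its authors via author_id.
Group joined rows by authors.id; compute SUM(m.pages) per group.
  1: ids {3, 11, 12, 21} → SUM(m.pages)=2048
  5: ids {24} → SUM(m.pages)=643
  8: ids {4, 23, 26} → SUM(m.pages)=1164
  9: ids {18, 27, 31, 35} → SUM(m.pages)=2518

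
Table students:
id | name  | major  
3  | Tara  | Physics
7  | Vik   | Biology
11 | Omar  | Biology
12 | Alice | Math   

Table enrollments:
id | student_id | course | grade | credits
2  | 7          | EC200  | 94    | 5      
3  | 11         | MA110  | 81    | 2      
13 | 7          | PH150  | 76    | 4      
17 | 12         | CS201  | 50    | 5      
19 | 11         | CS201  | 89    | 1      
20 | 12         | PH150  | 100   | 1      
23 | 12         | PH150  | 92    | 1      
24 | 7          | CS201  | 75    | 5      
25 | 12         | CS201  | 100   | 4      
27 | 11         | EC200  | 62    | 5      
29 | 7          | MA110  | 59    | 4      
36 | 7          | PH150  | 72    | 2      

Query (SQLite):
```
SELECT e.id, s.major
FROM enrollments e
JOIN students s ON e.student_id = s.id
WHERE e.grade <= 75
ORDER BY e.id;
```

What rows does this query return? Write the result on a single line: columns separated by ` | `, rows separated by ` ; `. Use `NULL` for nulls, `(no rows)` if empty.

Each enrollments row matches the students row where student_id = students.id.
Then keep rows with e.grade <= 75.

17 | Math ; 24 | Biology ; 27 | Biology ; 29 | Biology ; 36 | Biology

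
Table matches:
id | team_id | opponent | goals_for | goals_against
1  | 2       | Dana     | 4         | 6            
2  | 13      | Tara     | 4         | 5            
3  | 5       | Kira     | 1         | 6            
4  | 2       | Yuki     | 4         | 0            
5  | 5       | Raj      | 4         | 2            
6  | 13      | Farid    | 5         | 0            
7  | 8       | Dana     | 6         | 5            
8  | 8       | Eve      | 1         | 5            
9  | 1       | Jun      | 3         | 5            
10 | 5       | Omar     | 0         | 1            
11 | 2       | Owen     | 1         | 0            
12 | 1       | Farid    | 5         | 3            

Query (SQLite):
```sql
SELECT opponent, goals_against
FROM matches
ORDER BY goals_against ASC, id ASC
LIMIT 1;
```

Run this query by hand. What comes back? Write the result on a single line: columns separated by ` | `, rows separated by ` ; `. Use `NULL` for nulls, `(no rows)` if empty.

Yuki | 0

Sort by goals_against asc, tiebreak id asc: (0, id=4), (0, id=6), (0, id=11), (1, id=10) …. Take first 1.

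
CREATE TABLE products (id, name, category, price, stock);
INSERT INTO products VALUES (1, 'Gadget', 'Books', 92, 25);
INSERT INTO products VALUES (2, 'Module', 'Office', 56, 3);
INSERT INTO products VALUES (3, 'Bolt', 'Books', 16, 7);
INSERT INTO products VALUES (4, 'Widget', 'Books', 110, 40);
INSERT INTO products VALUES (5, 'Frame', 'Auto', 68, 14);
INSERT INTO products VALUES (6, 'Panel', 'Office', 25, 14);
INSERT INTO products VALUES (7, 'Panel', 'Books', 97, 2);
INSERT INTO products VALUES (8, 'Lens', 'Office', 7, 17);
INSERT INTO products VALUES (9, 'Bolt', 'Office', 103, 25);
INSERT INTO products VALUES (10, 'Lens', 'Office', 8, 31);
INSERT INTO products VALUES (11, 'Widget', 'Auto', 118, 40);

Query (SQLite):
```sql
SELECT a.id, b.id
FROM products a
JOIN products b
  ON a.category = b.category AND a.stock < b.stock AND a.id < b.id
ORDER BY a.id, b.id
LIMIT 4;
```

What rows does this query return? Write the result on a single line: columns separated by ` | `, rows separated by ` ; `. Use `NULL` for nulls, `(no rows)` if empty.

1 | 4 ; 2 | 6 ; 2 | 8 ; 2 | 9

Pairs (a,b) with same category, a.stock < b.stock, a.id < b.id.
category groups: Auto:{5,11} Books:{1,3,4,7} Office:{2,6,8,9,10}
Ordered by (a.id, b.id); first 4.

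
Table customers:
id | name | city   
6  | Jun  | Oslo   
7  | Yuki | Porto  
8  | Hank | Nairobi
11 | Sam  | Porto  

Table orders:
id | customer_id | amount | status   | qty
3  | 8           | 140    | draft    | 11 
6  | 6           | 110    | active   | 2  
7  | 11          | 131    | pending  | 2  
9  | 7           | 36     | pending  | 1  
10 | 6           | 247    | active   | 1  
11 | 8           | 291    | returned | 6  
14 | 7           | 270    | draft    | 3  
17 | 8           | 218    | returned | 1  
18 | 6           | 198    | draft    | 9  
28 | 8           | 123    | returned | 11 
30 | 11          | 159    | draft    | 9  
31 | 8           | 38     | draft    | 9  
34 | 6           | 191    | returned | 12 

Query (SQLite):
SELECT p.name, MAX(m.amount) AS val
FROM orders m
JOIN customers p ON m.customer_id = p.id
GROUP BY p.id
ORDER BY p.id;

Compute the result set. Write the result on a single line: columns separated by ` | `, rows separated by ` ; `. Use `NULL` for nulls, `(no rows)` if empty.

Join each orders row to its customers via customer_id.
Group joined rows by customers.id; compute MAX(m.amount) per group.
  6: ids {6, 10, 18, 34} → MAX(m.amount)=247
  7: ids {9, 14} → MAX(m.amount)=270
  8: ids {3, 11, 17, 28, 31} → MAX(m.amount)=291
  11: ids {7, 30} → MAX(m.amount)=159

Jun | 247 ; Yuki | 270 ; Hank | 291 ; Sam | 159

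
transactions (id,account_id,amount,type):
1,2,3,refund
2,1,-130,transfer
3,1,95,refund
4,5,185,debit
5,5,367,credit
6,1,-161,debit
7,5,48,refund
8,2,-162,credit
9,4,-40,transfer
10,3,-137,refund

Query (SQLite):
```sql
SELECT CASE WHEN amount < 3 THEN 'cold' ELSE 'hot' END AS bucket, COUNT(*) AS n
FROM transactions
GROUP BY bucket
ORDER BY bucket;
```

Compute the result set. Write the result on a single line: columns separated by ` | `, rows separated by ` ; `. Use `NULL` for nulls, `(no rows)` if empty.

cold | 5 ; hot | 5

Bucket rows by amount < 3 → 'cold' else 'hot'; count each bucket.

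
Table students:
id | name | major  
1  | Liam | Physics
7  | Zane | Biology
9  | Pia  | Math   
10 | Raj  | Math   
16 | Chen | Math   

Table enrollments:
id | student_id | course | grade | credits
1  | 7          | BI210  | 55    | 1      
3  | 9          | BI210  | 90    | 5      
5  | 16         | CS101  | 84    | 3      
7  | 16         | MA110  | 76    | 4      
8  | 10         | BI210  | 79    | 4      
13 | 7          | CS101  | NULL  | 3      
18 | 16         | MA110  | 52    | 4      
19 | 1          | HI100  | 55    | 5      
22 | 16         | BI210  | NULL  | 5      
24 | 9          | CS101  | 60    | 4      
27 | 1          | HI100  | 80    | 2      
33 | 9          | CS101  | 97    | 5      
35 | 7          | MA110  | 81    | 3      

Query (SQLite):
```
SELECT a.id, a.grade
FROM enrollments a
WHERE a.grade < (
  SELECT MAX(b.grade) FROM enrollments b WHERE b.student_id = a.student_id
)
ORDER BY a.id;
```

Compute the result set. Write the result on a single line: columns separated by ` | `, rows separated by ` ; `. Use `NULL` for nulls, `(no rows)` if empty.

For each enrollments row a, compute MAX(grade) over rows sharing a.student_id.
Keep row a if a.grade < that per-group MAX.
  student_id=1: MAX(grade) = 80
  student_id=7: MAX(grade) = 81
  student_id=9: MAX(grade) = 97
  student_id=10: MAX(grade) = 79
  student_id=16: MAX(grade) = 84

1 | 55 ; 3 | 90 ; 7 | 76 ; 18 | 52 ; 19 | 55 ; 24 | 60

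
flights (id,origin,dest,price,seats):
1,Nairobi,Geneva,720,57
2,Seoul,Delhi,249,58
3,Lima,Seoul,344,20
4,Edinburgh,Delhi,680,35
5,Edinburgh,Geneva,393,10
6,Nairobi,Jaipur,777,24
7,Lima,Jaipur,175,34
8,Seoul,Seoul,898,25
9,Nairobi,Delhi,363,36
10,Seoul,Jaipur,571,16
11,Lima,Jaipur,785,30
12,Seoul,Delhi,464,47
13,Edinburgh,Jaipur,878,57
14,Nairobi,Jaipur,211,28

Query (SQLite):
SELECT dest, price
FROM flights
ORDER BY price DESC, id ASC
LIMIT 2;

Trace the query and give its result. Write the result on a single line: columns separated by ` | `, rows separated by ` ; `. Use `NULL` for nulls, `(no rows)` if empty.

Seoul | 898 ; Jaipur | 878

Sort by price desc, tiebreak id asc: (898, id=8), (878, id=13), (785, id=11), (777, id=6), (720, id=1) …. Take first 2.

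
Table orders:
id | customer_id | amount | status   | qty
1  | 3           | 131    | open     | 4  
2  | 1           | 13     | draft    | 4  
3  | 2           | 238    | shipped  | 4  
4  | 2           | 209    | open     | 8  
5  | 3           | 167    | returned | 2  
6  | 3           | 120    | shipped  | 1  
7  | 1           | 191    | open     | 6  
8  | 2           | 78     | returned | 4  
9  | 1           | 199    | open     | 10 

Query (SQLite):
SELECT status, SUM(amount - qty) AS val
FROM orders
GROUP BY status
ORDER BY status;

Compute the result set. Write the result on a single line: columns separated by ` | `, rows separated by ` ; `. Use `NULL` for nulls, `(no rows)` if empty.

draft | 9 ; open | 702 ; returned | 239 ; shipped | 353

For each row compute amount - qty.
Group by status; take SUM of the expression per group.
  draft: ids {2} → SUM(amount - qty)=9
  open: ids {1, 4, 7, 9} → SUM(amount - qty)=702
  returned: ids {5, 8} → SUM(amount - qty)=239
  shipped: ids {3, 6} → SUM(amount - qty)=353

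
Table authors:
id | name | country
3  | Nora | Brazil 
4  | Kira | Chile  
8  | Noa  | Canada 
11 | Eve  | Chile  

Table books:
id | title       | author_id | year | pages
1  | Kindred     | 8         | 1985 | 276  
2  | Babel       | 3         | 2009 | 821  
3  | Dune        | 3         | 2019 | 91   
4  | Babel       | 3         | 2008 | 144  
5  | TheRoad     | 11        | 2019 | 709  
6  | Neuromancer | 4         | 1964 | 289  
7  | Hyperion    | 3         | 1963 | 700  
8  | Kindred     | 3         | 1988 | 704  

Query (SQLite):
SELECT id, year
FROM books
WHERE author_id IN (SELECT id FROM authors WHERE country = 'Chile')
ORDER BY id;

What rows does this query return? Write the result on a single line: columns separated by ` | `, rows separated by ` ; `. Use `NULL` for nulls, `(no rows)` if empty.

Inner query: authors.id where country = 'Chile'.
Outer: keep books rows whose author_id is in that set.
Inner query → {4, 11}

5 | 2019 ; 6 | 1964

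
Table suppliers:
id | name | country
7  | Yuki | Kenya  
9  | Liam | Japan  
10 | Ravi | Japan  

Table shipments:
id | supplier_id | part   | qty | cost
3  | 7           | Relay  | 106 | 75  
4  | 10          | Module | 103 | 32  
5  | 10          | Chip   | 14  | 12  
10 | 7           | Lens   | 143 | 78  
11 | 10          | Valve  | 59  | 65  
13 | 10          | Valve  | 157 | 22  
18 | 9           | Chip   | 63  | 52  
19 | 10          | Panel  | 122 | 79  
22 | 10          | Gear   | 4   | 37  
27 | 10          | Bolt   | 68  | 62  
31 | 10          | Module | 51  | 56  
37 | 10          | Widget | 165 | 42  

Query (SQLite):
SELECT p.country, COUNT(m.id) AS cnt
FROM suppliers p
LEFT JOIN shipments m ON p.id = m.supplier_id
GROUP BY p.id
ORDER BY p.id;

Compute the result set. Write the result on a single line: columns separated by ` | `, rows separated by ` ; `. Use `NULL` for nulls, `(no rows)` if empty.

Kenya | 2 ; Japan | 1 ; Japan | 9

LEFT JOIN keeps every suppliers row; unmatched ones get NULL for shipments columns.
Group by suppliers.id and compute COUNT(m.id). COUNT(col) of an all-NULL group is 0.
  7: ids {3, 10} → COUNT(m.id)=2
  9: ids {18} → COUNT(m.id)=1
  10: ids {4, 5, 11, 13, 19, 22, 27, 31, 37} → COUNT(m.id)=9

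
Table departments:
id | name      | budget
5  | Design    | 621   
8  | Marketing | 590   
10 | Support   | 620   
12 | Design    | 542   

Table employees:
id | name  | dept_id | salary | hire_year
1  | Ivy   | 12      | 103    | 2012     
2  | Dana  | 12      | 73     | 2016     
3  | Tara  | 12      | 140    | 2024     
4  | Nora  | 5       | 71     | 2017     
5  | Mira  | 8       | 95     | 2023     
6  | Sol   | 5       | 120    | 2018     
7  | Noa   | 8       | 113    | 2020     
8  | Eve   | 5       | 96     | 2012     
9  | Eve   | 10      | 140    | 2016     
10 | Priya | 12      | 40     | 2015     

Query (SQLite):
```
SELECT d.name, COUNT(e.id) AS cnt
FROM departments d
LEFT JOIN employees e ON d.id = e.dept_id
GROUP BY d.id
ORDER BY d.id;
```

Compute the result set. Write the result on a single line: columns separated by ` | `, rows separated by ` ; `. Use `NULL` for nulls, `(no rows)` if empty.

Design | 3 ; Marketing | 2 ; Support | 1 ; Design | 4

LEFT JOIN keeps every departments row; unmatched ones get NULL for employees columns.
Group by departments.id and compute COUNT(e.id). COUNT(col) of an all-NULL group is 0.
  5: ids {4, 6, 8} → COUNT(e.id)=3
  8: ids {5, 7} → COUNT(e.id)=2
  10: ids {9} → COUNT(e.id)=1
  12: ids {1, 2, 3, 10} → COUNT(e.id)=4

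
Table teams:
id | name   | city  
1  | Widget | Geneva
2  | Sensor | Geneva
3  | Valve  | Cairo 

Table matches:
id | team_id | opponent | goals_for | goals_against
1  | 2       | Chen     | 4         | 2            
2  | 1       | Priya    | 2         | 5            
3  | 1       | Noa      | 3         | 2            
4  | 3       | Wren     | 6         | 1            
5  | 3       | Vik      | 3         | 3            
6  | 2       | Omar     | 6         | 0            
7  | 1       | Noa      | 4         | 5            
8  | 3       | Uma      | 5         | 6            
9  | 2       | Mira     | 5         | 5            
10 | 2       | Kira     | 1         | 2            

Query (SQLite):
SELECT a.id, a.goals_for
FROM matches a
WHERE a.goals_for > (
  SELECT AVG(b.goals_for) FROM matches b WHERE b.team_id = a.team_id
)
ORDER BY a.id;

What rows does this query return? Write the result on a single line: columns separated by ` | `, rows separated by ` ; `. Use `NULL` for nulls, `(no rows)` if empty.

4 | 6 ; 6 | 6 ; 7 | 4 ; 8 | 5 ; 9 | 5

For each matches row a, compute AVG(goals_for) over rows sharing a.team_id.
Keep row a if a.goals_for > that per-group AVG.
  team_id=1: AVG(goals_for) = 3.0
  team_id=2: AVG(goals_for) = 4.0
  team_id=3: AVG(goals_for) = 4.666667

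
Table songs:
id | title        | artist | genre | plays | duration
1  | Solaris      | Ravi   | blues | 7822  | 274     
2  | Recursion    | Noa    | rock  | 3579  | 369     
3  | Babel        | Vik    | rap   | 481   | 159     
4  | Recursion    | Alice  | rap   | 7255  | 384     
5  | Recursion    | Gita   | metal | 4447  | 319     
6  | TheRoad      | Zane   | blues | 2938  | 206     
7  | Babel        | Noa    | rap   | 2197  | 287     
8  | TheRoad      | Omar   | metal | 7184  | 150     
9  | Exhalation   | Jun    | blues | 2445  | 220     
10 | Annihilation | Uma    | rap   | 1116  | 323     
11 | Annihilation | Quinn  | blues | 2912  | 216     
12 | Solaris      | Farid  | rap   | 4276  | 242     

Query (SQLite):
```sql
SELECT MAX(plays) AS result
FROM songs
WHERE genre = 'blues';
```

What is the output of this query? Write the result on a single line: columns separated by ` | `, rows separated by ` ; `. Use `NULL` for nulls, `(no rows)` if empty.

7822

Rows where genre='blues' → plays values: [7822, 2938, 2445, 2912].
MAX of non-NULL values = 7822.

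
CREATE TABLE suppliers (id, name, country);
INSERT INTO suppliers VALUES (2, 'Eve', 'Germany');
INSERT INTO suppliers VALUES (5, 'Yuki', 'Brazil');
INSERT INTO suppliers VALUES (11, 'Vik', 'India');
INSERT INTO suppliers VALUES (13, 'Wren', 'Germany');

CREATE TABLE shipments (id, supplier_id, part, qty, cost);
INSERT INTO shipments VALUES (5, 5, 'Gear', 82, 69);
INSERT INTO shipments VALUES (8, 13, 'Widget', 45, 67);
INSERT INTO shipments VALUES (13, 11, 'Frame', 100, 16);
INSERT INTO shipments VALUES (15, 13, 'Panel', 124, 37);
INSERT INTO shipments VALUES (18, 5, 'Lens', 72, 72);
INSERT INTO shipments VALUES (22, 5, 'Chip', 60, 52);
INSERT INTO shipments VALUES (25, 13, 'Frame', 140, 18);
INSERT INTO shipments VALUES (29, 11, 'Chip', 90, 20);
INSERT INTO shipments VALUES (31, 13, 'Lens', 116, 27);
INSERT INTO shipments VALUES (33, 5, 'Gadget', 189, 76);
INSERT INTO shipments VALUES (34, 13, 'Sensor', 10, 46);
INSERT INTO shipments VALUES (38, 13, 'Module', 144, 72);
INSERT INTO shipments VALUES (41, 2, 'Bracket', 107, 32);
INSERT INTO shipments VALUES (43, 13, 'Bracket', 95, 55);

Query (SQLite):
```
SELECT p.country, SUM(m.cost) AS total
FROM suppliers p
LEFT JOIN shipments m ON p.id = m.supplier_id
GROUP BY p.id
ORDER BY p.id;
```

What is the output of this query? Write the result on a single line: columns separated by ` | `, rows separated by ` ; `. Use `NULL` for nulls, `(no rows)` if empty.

LEFT JOIN keeps every suppliers row; unmatched ones get NULL for shipments columns.
Group by suppliers.id and compute SUM(m.cost). SUM over an all-NULL group is NULL.
  2: ids {41} → SUM(m.cost)=32
  5: ids {5, 18, 22, 33} → SUM(m.cost)=269
  11: ids {13, 29} → SUM(m.cost)=36
  13: ids {8, 15, 25, 31, 34, 38, 43} → SUM(m.cost)=322

Germany | 32 ; Brazil | 269 ; India | 36 ; Germany | 322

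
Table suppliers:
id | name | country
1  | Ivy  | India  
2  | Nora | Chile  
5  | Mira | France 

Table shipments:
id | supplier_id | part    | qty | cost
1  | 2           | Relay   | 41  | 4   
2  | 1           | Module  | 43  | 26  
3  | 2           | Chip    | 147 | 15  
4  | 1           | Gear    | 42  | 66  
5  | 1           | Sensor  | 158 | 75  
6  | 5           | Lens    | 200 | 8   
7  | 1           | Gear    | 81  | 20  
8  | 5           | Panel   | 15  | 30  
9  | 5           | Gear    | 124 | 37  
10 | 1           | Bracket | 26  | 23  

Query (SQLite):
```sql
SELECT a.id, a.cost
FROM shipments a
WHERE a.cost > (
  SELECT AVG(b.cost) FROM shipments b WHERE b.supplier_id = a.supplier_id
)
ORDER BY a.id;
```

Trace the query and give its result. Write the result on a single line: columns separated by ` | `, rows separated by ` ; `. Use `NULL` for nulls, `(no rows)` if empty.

For each shipments row a, compute AVG(cost) over rows sharing a.supplier_id.
Keep row a if a.cost > that per-group AVG.
  supplier_id=1: AVG(cost) = 42.0
  supplier_id=2: AVG(cost) = 9.5
  supplier_id=5: AVG(cost) = 25.0

3 | 15 ; 4 | 66 ; 5 | 75 ; 8 | 30 ; 9 | 37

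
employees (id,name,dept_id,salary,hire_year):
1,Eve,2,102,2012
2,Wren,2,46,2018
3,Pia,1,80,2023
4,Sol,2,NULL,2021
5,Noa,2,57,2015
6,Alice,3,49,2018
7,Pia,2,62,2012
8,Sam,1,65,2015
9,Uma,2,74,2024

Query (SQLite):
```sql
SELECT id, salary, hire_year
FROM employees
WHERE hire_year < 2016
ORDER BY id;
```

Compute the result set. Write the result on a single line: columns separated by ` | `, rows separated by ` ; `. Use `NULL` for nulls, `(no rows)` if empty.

hire_year < 2016: ids {1, 5, 7, 8}

1 | 102 | 2012 ; 5 | 57 | 2015 ; 7 | 62 | 2012 ; 8 | 65 | 2015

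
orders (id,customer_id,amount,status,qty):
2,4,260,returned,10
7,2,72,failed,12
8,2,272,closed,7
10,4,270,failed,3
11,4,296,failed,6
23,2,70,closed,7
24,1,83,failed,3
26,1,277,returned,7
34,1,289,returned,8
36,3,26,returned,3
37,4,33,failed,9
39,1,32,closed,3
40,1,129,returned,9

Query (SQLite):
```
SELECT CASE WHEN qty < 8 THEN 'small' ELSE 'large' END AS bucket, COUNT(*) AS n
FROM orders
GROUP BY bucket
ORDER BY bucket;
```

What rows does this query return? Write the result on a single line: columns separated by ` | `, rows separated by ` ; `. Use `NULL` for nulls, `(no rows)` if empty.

large | 5 ; small | 8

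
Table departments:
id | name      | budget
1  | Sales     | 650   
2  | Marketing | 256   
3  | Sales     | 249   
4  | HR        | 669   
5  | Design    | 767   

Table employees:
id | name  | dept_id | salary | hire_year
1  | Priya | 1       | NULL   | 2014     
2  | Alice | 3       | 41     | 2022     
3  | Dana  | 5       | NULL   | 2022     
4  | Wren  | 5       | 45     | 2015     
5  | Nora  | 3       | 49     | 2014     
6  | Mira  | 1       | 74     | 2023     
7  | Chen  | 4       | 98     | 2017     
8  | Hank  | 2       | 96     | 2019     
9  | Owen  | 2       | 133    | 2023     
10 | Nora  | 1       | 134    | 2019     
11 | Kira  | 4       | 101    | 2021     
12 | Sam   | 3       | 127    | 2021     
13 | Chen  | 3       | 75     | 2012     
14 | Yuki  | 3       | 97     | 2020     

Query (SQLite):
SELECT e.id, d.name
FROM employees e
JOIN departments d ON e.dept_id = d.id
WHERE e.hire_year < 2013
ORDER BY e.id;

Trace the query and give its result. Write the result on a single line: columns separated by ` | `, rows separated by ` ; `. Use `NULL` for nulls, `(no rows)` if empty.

13 | Sales

Each employees row matches the departments row where dept_id = departments.id.
Then keep rows with e.hire_year < 2013.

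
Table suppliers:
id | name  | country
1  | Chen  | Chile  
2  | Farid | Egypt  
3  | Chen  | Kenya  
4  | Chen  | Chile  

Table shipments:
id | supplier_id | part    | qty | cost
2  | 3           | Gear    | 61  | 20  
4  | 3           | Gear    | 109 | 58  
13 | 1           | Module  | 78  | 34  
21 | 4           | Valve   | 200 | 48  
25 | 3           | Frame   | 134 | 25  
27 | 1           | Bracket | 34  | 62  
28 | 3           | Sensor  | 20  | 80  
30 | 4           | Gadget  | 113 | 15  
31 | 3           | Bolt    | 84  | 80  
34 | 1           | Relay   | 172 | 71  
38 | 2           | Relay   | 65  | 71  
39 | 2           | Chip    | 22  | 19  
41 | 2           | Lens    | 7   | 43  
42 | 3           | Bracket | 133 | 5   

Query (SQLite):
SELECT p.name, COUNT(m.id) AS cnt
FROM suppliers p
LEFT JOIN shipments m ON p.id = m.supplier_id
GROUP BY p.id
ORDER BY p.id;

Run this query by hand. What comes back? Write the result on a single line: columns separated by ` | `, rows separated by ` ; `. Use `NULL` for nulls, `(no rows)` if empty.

LEFT JOIN keeps every suppliers row; unmatched ones get NULL for shipments columns.
Group by suppliers.id and compute COUNT(m.id). COUNT(col) of an all-NULL group is 0.
  1: ids {13, 27, 34} → COUNT(m.id)=3
  2: ids {38, 39, 41} → COUNT(m.id)=3
  3: ids {2, 4, 25, 28, 31, 42} → COUNT(m.id)=6
  4: ids {21, 30} → COUNT(m.id)=2

Chen | 3 ; Farid | 3 ; Chen | 6 ; Chen | 2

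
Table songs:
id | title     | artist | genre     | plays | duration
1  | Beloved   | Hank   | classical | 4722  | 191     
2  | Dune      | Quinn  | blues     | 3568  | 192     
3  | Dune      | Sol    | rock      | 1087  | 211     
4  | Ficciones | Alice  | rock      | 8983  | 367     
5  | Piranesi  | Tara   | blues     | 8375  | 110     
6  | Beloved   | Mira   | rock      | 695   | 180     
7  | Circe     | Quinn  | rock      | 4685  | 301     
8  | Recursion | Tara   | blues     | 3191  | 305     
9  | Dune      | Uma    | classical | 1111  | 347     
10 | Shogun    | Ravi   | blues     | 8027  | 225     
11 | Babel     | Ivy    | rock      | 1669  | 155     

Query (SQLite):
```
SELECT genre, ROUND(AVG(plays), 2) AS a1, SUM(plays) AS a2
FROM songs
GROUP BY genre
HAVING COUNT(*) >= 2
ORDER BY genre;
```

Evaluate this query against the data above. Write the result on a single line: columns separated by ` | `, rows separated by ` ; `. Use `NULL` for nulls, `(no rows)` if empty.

blues | 5790.25 | 23161 ; classical | 2916.5 | 5833 ; rock | 3423.8 | 17119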